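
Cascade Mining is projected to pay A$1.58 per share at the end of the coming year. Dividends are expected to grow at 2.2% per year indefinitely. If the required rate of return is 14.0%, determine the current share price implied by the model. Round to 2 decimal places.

Gordon growth model: P₀ = D₁/(r − g), with D₁ = 1.58 given directly.
P₀ = 1.5800 / (0.14 − 0.022) = 1.5800 / 0.118 = 13.3898

A$13.39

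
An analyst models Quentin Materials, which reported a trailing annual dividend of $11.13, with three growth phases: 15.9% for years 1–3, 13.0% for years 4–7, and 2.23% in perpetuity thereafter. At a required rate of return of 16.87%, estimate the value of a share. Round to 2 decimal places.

$139.03

Three-stage DDM. Project D₁…D_7; terminal Gordon value at t=7 with g = 0.0223; discount at r = 0.1687.
D_1 = 12.8997
D_2 = 14.9507
D_3 = 17.3279
D_4 = 19.5805
D_5 = 22.1260
D_6 = 25.0023
D_7 = 28.2527
TV_7 = 28.8827/(0.1687−0.0223) = 197.2861
P₀ = Σ Dₜ/(1+r)ᵗ + TV_7/(1+r)^7 = 139.0303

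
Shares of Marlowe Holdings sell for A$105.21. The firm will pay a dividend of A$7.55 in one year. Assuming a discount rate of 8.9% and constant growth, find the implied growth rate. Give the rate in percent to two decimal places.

From P₀ = D₁/(r − g), the implied growth is g = r − D₁/P₀.
g = 0.089 − 7.55/105.21 = 0.089 − 0.07176 = 0.01724

1.72%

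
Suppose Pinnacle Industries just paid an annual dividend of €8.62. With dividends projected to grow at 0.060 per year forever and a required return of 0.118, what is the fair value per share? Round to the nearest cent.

Gordon growth model: P₀ = D₁/(r − g). D₁ = 8.62 × (1 + 0.06) = 9.1372.
P₀ = 9.1372 / (0.118 − 0.06) = 9.1372 / 0.058 = 157.5379

€157.54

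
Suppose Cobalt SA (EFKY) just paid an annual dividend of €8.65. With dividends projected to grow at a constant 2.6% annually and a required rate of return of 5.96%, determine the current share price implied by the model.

Gordon growth model: P₀ = D₁/(r − g). D₁ = 8.65 × (1 + 0.026) = 8.8749.
P₀ = 8.8749 / (0.0596 − 0.026) = 8.8749 / 0.0336 = 264.1339

€264.13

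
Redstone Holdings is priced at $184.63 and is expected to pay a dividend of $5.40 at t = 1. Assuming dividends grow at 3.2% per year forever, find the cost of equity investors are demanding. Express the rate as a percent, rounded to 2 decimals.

6.12%

Rearranging the constant-growth DDM: r = D₁/P₀ + g.
r = 5.4000 / 184.63 + 0.032 = 0.02925 + 0.032 = 0.06125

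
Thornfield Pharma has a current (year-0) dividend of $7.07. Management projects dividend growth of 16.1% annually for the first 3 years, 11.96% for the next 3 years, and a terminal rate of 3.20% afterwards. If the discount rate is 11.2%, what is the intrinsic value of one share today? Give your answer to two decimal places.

Three-stage DDM. Project D₁…D_6; terminal Gordon value at t=6 with g = 0.032; discount at r = 0.112.
D_1 = 8.2083
D_2 = 9.5298
D_3 = 11.0641
D_4 = 12.3874
D_5 = 13.8689
D_6 = 15.5276
TV_6 = 16.0245/(0.112−0.032) = 200.3062
P₀ = Σ Dₜ/(1+r)ᵗ + TV_6/(1+r)^6 = 153.5468

$153.55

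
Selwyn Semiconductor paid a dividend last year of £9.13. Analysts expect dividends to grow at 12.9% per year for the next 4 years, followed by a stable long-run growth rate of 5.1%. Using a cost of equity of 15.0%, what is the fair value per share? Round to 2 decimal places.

Two-stage DDM. Project D₁…D_4 at 0.129, terminal growth 0.051, discount at r = 0.15.
D_1 = 10.3078
D_2 = 11.6375
D_3 = 13.1387
D_4 = 14.8336
Terminal value at t=4: TV = D_5/(r−g) = 15.5901/(0.15−0.051) = 157.4759
P₀ = 10.3078/(1+0.15)^1 + 11.6375/(1+0.15)^2 + 13.1387/(1+0.15)^3 + 14.8336/(1+0.15)^4 + 157.4759/(1+0.15)^4 = 124.9203

£124.92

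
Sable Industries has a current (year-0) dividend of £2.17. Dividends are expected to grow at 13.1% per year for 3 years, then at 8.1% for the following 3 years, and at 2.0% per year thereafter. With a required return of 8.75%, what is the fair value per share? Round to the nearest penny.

£50.51

Three-stage DDM. Project D₁…D_6; terminal Gordon value at t=6 with g = 0.02; discount at r = 0.0875.
D_1 = 2.4543
D_2 = 2.7758
D_3 = 3.1394
D_4 = 3.3937
D_5 = 3.6686
D_6 = 3.9657
TV_6 = 4.0451/(0.0875−0.02) = 59.9268
P₀ = Σ Dₜ/(1+r)ᵗ + TV_6/(1+r)^6 = 50.5086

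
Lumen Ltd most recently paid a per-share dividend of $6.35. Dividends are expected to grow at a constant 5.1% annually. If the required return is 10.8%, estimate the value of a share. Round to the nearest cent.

$117.09

Gordon growth model: P₀ = D₁/(r − g). D₁ = 6.35 × (1 + 0.051) = 6.6738.
P₀ = 6.6738 / (0.108 − 0.051) = 6.6738 / 0.057 = 117.0851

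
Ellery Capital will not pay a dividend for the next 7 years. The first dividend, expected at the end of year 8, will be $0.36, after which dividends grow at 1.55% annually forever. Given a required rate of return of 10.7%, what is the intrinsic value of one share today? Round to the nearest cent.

$1.93

Deferred-dividend DDM. At t=7 the remaining stream is a growing perpetuity with first payment D_8 = 0.36.
V_7 = D_8/(r−g) = 0.36/(0.107−0.0155) = 3.9344
P₀ = V_7/(1+r)^7 = 3.9344/(1+0.107)^7 = 1.9313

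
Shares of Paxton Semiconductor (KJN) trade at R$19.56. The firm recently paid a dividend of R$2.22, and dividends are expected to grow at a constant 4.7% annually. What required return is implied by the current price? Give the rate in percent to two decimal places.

Rearranging the constant-growth DDM: r = D₁/P₀ + g.
D₁ = 2.22 × (1 + 0.047) = 2.3243.
r = 2.3243 / 19.56 + 0.047 = 0.11883 + 0.047 = 0.16583

16.58%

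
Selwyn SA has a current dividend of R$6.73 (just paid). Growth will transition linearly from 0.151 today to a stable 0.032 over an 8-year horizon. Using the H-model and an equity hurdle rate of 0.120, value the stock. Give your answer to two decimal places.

H-model: P₀ = D₀[(1+g_L) + H(g_S−g_L)]/(r−g_L), with H = 8/2 = 4.
P₀ = 6.73 × [(1+0.032) + 4×(0.151−0.032)] / (0.12−0.032)
   = 6.73 × 1.5080 / 0.088 = 115.3277

R$115.33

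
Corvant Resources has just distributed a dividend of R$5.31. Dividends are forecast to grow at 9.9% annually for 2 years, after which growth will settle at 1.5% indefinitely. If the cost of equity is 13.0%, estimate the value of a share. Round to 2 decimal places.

R$54.52

Two-stage DDM. Project D₁…D_2 at 0.099, terminal growth 0.015, discount at r = 0.13.
D_1 = 5.8357
D_2 = 6.4134
Terminal value at t=2: TV = D_3/(r−g) = 6.5096/(0.13−0.015) = 56.6054
P₀ = 5.8357/(1+0.13)^1 + 6.4134/(1+0.13)^2 + 56.6054/(1+0.13)^2 = 54.5173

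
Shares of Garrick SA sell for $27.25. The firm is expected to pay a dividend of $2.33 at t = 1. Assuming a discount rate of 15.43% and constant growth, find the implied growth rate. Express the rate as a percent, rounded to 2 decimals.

From P₀ = D₁/(r − g), the implied growth is g = r − D₁/P₀.
g = 0.1543 − 2.33/27.25 = 0.1543 − 0.08550 = 0.06880

6.88%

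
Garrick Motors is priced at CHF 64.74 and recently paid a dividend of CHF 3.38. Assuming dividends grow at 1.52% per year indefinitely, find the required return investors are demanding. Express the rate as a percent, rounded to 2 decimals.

Rearranging the constant-growth DDM: r = D₁/P₀ + g.
D₁ = 3.38 × (1 + 0.0152) = 3.4314.
r = 3.4314 / 64.74 + 0.0152 = 0.05300 + 0.0152 = 0.06820

6.82%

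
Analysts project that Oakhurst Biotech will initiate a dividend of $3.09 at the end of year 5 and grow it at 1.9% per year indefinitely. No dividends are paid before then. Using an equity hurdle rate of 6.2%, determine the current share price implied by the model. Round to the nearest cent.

$56.49

Deferred-dividend DDM. At t=4 the remaining stream is a growing perpetuity with first payment D_5 = 3.09.
V_4 = D_5/(r−g) = 3.09/(0.062−0.019) = 71.8605
P₀ = V_4/(1+r)^4 = 71.8605/(1+0.062)^4 = 56.4927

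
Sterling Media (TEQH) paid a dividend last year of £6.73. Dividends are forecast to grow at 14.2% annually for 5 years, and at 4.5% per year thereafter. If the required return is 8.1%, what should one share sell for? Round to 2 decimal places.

Two-stage DDM. Project D₁…D_5 at 0.142, terminal growth 0.045, discount at r = 0.081.
D_1 = 7.6857
D_2 = 8.7770
D_3 = 10.0234
D_4 = 11.4467
D_5 = 13.0721
Terminal value at t=5: TV = D_6/(r−g) = 13.6604/(0.081−0.045) = 379.4542
P₀ = 7.6857/(1+0.081)^1 + 8.7770/(1+0.081)^2 + 10.0234/(1+0.081)^3 + 11.4467/(1+0.081)^4 + 13.0721/(1+0.081)^5 + 379.4542/(1+0.081)^5 = 296.8516

£296.85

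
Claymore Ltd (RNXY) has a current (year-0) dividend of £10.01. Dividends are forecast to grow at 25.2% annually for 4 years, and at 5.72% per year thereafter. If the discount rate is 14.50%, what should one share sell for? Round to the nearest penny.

Two-stage DDM. Project D₁…D_4 at 0.252, terminal growth 0.0572, discount at r = 0.145.
D_1 = 12.5325
D_2 = 15.6907
D_3 = 19.6448
D_4 = 24.5953
Terminal value at t=4: TV = D_5/(r−g) = 26.0021/(0.145−0.0572) = 296.1516
P₀ = 12.5325/(1+0.145)^1 + 15.6907/(1+0.145)^2 + 19.6448/(1+0.145)^3 + 24.5953/(1+0.145)^4 + 296.1516/(1+0.145)^4 = 222.6128

£222.61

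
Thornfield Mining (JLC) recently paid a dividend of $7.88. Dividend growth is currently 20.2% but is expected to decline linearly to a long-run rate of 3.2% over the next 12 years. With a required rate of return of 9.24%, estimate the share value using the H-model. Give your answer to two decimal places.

H-model: P₀ = D₀[(1+g_L) + H(g_S−g_L)]/(r−g_L), with H = 12/2 = 6.
P₀ = 7.88 × [(1+0.032) + 6×(0.202−0.032)] / (0.0924−0.032)
   = 7.88 × 2.0520 / 0.0604 = 267.7113

$267.71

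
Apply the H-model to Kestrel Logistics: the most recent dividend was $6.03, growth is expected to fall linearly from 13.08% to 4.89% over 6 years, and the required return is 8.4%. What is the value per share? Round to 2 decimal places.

H-model: P₀ = D₀[(1+g_L) + H(g_S−g_L)]/(r−g_L), with H = 6/2 = 3.
P₀ = 6.03 × [(1+0.0489) + 3×(0.1308−0.0489)] / (0.084−0.0489)
   = 6.03 × 1.2946 / 0.0351 = 222.4056

$222.41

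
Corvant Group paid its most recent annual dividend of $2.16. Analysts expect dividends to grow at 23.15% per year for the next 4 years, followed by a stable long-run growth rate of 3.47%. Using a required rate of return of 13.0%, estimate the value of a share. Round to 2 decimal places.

$43.84

Two-stage DDM. Project D₁…D_4 at 0.2315, terminal growth 0.0347, discount at r = 0.13.
D_1 = 2.6600
D_2 = 3.2758
D_3 = 4.0342
D_4 = 4.9681
Terminal value at t=4: TV = D_5/(r−g) = 5.1405/(0.13−0.0347) = 53.9403
P₀ = 2.6600/(1+0.13)^1 + 3.2758/(1+0.13)^2 + 4.0342/(1+0.13)^3 + 4.9681/(1+0.13)^4 + 53.9403/(1+0.13)^4 = 43.8450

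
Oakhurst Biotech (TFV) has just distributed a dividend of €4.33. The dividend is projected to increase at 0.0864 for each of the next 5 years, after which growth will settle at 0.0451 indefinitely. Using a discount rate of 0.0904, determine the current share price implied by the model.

€119.49

Two-stage DDM. Project D₁…D_5 at 0.0864, terminal growth 0.0451, discount at r = 0.0904.
D_1 = 4.7041
D_2 = 5.1105
D_3 = 5.5521
D_4 = 6.0318
D_5 = 6.5529
Terminal value at t=5: TV = D_6/(r−g) = 6.8485/(0.0904−0.0451) = 151.1807
P₀ = 4.7041/(1+0.0904)^1 + 5.1105/(1+0.0904)^2 + 5.5521/(1+0.0904)^3 + 6.0318/(1+0.0904)^4 + 6.5529/(1+0.0904)^5 + 151.1807/(1+0.0904)^5 = 119.4899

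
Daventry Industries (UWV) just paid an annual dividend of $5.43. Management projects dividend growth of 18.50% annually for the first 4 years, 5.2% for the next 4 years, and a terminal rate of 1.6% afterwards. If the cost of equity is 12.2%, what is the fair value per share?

Three-stage DDM. Project D₁…D_8; terminal Gordon value at t=8 with g = 0.016; discount at r = 0.122.
D_1 = 6.4345
D_2 = 7.6249
D_3 = 9.0356
D_4 = 10.7071
D_5 = 11.2639
D_6 = 11.8496
D_7 = 12.4658
D_8 = 13.1140
TV_8 = 13.3239/(0.122−0.016) = 125.6967
P₀ = Σ Dₜ/(1+r)ᵗ + TV_8/(1+r)^8 = 98.0569

$98.06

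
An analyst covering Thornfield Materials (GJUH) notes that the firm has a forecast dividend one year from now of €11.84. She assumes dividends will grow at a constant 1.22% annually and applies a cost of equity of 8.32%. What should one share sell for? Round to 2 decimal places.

€166.76

Gordon growth model: P₀ = D₁/(r − g), with D₁ = 11.84 given directly.
P₀ = 11.8400 / (0.0832 − 0.0122) = 11.8400 / 0.071 = 166.7606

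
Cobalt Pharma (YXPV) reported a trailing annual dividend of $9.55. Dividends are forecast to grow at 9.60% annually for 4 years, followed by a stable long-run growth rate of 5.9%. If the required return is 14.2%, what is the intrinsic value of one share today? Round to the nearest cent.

Two-stage DDM. Project D₁…D_4 at 0.096, terminal growth 0.059, discount at r = 0.142.
D_1 = 10.4668
D_2 = 11.4716
D_3 = 12.5729
D_4 = 13.7799
Terminal value at t=4: TV = D_5/(r−g) = 14.5929/(0.142−0.059) = 175.8180
P₀ = 10.4668/(1+0.142)^1 + 11.4716/(1+0.142)^2 + 12.5729/(1+0.142)^3 + 13.7799/(1+0.142)^4 + 175.8180/(1+0.142)^4 = 137.8762

$137.88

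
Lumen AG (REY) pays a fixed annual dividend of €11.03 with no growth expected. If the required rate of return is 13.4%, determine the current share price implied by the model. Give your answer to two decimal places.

Zero-growth DDM (perpetuity): P₀ = D/r = 11.03 / 0.134 = 82.3134

€82.31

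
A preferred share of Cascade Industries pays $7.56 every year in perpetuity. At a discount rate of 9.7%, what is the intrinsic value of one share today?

Zero-growth DDM (perpetuity): P₀ = D/r = 7.56 / 0.097 = 77.9381

$77.94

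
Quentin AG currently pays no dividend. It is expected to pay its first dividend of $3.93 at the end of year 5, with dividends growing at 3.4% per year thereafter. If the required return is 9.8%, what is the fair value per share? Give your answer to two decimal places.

Deferred-dividend DDM. At t=4 the remaining stream is a growing perpetuity with first payment D_5 = 3.93.
V_4 = D_5/(r−g) = 3.93/(0.098−0.034) = 61.4062
P₀ = V_4/(1+r)^4 = 61.4062/(1+0.098)^4 = 42.2477

$42.25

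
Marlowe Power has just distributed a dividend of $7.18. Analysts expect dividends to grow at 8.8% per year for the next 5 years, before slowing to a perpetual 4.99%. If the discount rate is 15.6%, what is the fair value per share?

Two-stage DDM. Project D₁…D_5 at 0.088, terminal growth 0.0499, discount at r = 0.156.
D_1 = 7.8118
D_2 = 8.4993
D_3 = 9.2472
D_4 = 10.0610
D_5 = 10.9463
Terminal value at t=5: TV = D_6/(r−g) = 11.4926/(0.156−0.0499) = 108.3182
P₀ = 7.8118/(1+0.156)^1 + 8.4993/(1+0.156)^2 + 9.2472/(1+0.156)^3 + 10.0610/(1+0.156)^4 + 10.9463/(1+0.156)^5 + 108.3182/(1+0.156)^5 = 82.5103

$82.51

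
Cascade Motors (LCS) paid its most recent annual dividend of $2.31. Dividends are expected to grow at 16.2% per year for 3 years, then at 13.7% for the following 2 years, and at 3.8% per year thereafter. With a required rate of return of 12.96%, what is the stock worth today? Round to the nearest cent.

$41.28

Three-stage DDM. Project D₁…D_5; terminal Gordon value at t=5 with g = 0.038; discount at r = 0.1296.
D_1 = 2.6842
D_2 = 3.1191
D_3 = 3.6244
D_4 = 4.1209
D_5 = 4.6854
TV_5 = 4.8635/(0.1296−0.038) = 53.0949
P₀ = Σ Dₜ/(1+r)ᵗ + TV_5/(1+r)^5 = 41.2826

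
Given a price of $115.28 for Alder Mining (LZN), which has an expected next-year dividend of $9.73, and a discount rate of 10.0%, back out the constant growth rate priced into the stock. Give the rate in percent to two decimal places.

1.56%

From P₀ = D₁/(r − g), the implied growth is g = r − D₁/P₀.
g = 0.1 − 9.73/115.28 = 0.1 − 0.08440 = 0.01560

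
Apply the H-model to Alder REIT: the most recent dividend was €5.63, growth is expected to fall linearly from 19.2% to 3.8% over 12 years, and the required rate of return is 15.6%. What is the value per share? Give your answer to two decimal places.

H-model: P₀ = D₀[(1+g_L) + H(g_S−g_L)]/(r−g_L), with H = 12/2 = 6.
P₀ = 5.63 × [(1+0.038) + 6×(0.192−0.038)] / (0.156−0.038)
   = 5.63 × 1.9620 / 0.118 = 93.6107

€93.61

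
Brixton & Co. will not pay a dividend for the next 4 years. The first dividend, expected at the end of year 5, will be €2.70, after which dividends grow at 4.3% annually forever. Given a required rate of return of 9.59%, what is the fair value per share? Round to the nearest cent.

Deferred-dividend DDM. At t=4 the remaining stream is a growing perpetuity with first payment D_5 = 2.70.
V_4 = D_5/(r−g) = 2.70/(0.0959−0.043) = 51.0397
P₀ = V_4/(1+r)^4 = 51.0397/(1+0.0959)^4 = 35.3854

€35.39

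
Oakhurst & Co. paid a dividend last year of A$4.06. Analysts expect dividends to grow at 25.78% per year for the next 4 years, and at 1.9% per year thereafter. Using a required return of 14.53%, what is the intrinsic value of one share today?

Two-stage DDM. Project D₁…D_4 at 0.2578, terminal growth 0.019, discount at r = 0.1453.
D_1 = 5.1067
D_2 = 6.4232
D_3 = 8.0791
D_4 = 10.1618
Terminal value at t=4: TV = D_5/(r−g) = 10.3549/(0.1453−0.019) = 81.9867
P₀ = 5.1067/(1+0.1453)^1 + 6.4232/(1+0.1453)^2 + 8.0791/(1+0.1453)^3 + 10.1618/(1+0.1453)^4 + 81.9867/(1+0.1453)^4 = 68.2898

A$68.29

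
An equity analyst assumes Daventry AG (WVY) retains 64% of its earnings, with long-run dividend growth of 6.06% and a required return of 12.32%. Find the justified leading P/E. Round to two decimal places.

5.75

Payout ratio b = 1 − 0.64 = 0.36.
Justified leading P/E = b/(r−g) = 0.36/(0.1232−0.0606) = 5.7508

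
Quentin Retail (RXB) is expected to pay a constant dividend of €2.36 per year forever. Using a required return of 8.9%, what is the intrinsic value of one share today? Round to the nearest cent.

Zero-growth DDM (perpetuity): P₀ = D/r = 2.36 / 0.089 = 26.5169

€26.52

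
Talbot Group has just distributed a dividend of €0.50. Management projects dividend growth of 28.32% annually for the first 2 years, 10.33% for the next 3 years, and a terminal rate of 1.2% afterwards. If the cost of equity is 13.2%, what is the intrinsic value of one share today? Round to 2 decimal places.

Three-stage DDM. Project D₁…D_5; terminal Gordon value at t=5 with g = 0.012; discount at r = 0.132.
D_1 = 0.6416
D_2 = 0.8233
D_3 = 0.9083
D_4 = 1.0022
D_5 = 1.1057
TV_5 = 1.1190/(0.132−0.012) = 9.3248
P₀ = Σ Dₜ/(1+r)ᵗ + TV_5/(1+r)^5 = 8.0572

€8.06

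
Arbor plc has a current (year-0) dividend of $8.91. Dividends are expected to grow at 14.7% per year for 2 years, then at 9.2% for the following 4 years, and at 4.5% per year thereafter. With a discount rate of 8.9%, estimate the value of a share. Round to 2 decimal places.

$296.43

Three-stage DDM. Project D₁…D_6; terminal Gordon value at t=6 with g = 0.045; discount at r = 0.089.
D_1 = 10.2198
D_2 = 11.7221
D_3 = 12.8005
D_4 = 13.9782
D_5 = 15.2641
D_6 = 16.6684
TV_6 = 17.4185/(0.089−0.045) = 395.8756
P₀ = Σ Dₜ/(1+r)ᵗ + TV_6/(1+r)^6 = 296.4306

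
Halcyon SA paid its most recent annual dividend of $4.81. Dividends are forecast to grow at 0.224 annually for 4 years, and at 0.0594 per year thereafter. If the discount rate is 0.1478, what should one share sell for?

Two-stage DDM. Project D₁…D_4 at 0.224, terminal growth 0.0594, discount at r = 0.1478.
D_1 = 5.8874
D_2 = 7.2062
D_3 = 8.8204
D_4 = 10.7962
Terminal value at t=4: TV = D_5/(r−g) = 11.4375/(0.1478−0.0594) = 129.3834
P₀ = 5.8874/(1+0.1478)^1 + 7.2062/(1+0.1478)^2 + 8.8204/(1+0.1478)^3 + 10.7962/(1+0.1478)^4 + 129.3834/(1+0.1478)^4 = 97.1965

$97.20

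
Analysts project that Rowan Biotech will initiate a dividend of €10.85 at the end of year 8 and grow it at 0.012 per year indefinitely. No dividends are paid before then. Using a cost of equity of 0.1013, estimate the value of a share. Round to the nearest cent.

€61.84

Deferred-dividend DDM. At t=7 the remaining stream is a growing perpetuity with first payment D_8 = 10.85.
V_7 = D_8/(r−g) = 10.85/(0.1013−0.012) = 121.5006
P₀ = V_7/(1+r)^7 = 121.5006/(1+0.1013)^7 = 61.8356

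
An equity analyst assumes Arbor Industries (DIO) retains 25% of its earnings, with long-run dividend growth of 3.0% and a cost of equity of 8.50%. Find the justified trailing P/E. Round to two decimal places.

Payout ratio b = 1 − 0.25 = 0.75.
Justified trailing P/E = b(1+g)/(r−g) = 0.75×(1+0.03)/(0.085−0.03) = 14.0455

14.05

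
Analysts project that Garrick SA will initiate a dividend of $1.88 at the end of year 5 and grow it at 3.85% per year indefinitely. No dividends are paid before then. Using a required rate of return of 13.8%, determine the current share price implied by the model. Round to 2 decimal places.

Deferred-dividend DDM. At t=4 the remaining stream is a growing perpetuity with first payment D_5 = 1.88.
V_4 = D_5/(r−g) = 1.88/(0.138−0.0385) = 18.8945
P₀ = V_4/(1+r)^4 = 18.8945/(1+0.138)^4 = 11.2659

$11.27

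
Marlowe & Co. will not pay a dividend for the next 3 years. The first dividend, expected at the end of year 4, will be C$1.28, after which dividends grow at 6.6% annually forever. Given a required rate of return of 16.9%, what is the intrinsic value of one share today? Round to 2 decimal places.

Deferred-dividend DDM. At t=3 the remaining stream is a growing perpetuity with first payment D_4 = 1.28.
V_3 = D_4/(r−g) = 1.28/(0.169−0.066) = 12.4272
P₀ = V_3/(1+r)^3 = 12.4272/(1+0.169)^3 = 7.7791

C$7.78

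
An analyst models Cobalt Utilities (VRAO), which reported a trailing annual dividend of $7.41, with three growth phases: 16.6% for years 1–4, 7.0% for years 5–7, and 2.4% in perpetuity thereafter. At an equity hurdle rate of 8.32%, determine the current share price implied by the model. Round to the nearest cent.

Three-stage DDM. Project D₁…D_7; terminal Gordon value at t=7 with g = 0.024; discount at r = 0.0832.
D_1 = 8.6401
D_2 = 10.0743
D_3 = 11.7466
D_4 = 13.6966
D_5 = 14.6553
D_6 = 15.6812
D_7 = 16.7789
TV_7 = 17.1816/(0.0832−0.024) = 290.2298
P₀ = Σ Dₜ/(1+r)ᵗ + TV_7/(1+r)^7 = 230.7545

$230.75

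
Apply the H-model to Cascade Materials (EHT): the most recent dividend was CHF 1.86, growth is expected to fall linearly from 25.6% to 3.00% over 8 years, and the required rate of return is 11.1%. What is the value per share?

CHF 44.41

H-model: P₀ = D₀[(1+g_L) + H(g_S−g_L)]/(r−g_L), with H = 8/2 = 4.
P₀ = 1.86 × [(1+0.03) + 4×(0.256−0.03)] / (0.111−0.03)
   = 1.86 × 1.9340 / 0.081 = 44.4104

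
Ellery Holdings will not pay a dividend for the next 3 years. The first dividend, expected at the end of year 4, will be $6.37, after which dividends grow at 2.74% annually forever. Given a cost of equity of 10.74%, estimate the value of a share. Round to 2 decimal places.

$58.63

Deferred-dividend DDM. At t=3 the remaining stream is a growing perpetuity with first payment D_4 = 6.37.
V_3 = D_4/(r−g) = 6.37/(0.1074−0.0274) = 79.6250
P₀ = V_3/(1+r)^3 = 79.6250/(1+0.1074)^3 = 58.6322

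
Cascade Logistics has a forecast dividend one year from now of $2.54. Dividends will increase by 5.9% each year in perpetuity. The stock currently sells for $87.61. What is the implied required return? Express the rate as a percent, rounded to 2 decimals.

8.80%

Rearranging the constant-growth DDM: r = D₁/P₀ + g.
r = 2.5400 / 87.61 + 0.059 = 0.02899 + 0.059 = 0.08799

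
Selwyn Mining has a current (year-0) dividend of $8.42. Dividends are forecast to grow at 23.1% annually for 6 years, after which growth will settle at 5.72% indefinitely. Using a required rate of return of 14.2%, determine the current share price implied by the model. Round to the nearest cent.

$230.91

Two-stage DDM. Project D₁…D_6 at 0.231, terminal growth 0.0572, discount at r = 0.142.
D_1 = 10.3650
D_2 = 12.7593
D_3 = 15.7067
D_4 = 19.3350
D_5 = 23.8014
D_6 = 29.2995
Terminal value at t=6: TV = D_7/(r−g) = 30.9754/(0.142−0.0572) = 365.2765
P₀ = 10.3650/(1+0.142)^1 + 12.7593/(1+0.142)^2 + 15.7067/(1+0.142)^3 + 19.3350/(1+0.142)^4 + 23.8014/(1+0.142)^5 + 29.2995/(1+0.142)^6 + 365.2765/(1+0.142)^6 = 230.9103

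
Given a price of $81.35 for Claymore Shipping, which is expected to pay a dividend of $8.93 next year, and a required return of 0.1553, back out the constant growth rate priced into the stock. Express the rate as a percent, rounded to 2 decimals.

4.55%

From P₀ = D₁/(r − g), the implied growth is g = r − D₁/P₀.
g = 0.1553 − 8.93/81.35 = 0.1553 − 0.10977 = 0.04553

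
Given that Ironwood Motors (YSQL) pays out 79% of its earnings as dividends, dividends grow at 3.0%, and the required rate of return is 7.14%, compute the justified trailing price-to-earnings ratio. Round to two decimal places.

Justified trailing P/E = b(1+g)/(r−g) = 0.79×(1+0.03)/(0.0714−0.03) = 19.6546

19.65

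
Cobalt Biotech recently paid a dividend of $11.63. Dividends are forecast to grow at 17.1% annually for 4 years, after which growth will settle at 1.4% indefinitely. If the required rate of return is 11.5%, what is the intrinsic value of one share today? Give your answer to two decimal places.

Two-stage DDM. Project D₁…D_4 at 0.171, terminal growth 0.014, discount at r = 0.115.
D_1 = 13.6187
D_2 = 15.9475
D_3 = 18.6746
D_4 = 21.8679
Terminal value at t=4: TV = D_5/(r−g) = 22.1741/(0.115−0.014) = 219.5452
P₀ = 13.6187/(1+0.115)^1 + 15.9475/(1+0.115)^2 + 18.6746/(1+0.115)^3 + 21.8679/(1+0.115)^4 + 219.5452/(1+0.115)^4 = 194.7064

$194.71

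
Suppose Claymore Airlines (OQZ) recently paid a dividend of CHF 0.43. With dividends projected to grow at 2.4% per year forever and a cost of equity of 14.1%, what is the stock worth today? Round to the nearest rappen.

Gordon growth model: P₀ = D₁/(r − g). D₁ = 0.43 × (1 + 0.024) = 0.4403.
P₀ = 0.4403 / (0.141 − 0.024) = 0.4403 / 0.117 = 3.7634

CHF 3.76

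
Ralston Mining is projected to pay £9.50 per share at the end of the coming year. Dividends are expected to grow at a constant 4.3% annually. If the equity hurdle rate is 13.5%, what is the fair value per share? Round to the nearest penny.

Gordon growth model: P₀ = D₁/(r − g), with D₁ = 9.50 given directly.
P₀ = 9.5000 / (0.135 − 0.043) = 9.5000 / 0.092 = 103.2609

£103.26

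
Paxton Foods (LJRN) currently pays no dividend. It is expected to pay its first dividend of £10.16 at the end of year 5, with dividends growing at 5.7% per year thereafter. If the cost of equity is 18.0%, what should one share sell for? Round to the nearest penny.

£42.60

Deferred-dividend DDM. At t=4 the remaining stream is a growing perpetuity with first payment D_5 = 10.16.
V_4 = D_5/(r−g) = 10.16/(0.18−0.057) = 82.6016
P₀ = V_4/(1+r)^4 = 82.6016/(1+0.18)^4 = 42.6050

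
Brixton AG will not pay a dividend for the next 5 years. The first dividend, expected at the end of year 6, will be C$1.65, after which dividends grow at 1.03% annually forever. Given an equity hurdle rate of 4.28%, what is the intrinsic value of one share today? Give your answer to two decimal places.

Deferred-dividend DDM. At t=5 the remaining stream is a growing perpetuity with first payment D_6 = 1.65.
V_5 = D_6/(r−g) = 1.65/(0.0428−0.0103) = 50.7692
P₀ = V_5/(1+r)^5 = 50.7692/(1+0.0428)^5 = 41.1714

C$41.17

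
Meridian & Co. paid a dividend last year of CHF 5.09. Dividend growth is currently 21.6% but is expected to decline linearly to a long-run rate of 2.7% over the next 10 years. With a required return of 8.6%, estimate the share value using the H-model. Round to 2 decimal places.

CHF 170.13

H-model: P₀ = D₀[(1+g_L) + H(g_S−g_L)]/(r−g_L), with H = 10/2 = 5.
P₀ = 5.09 × [(1+0.027) + 5×(0.216−0.027)] / (0.086−0.027)
   = 5.09 × 1.9720 / 0.059 = 170.1268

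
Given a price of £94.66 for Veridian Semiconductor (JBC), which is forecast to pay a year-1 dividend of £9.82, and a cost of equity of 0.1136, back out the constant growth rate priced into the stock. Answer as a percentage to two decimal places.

From P₀ = D₁/(r − g), the implied growth is g = r − D₁/P₀.
g = 0.1136 − 9.82/94.66 = 0.1136 − 0.10374 = 0.00986

0.99%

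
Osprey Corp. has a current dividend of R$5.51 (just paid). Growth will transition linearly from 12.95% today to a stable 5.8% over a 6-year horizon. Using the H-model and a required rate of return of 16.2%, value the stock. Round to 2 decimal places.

R$67.42

H-model: P₀ = D₀[(1+g_L) + H(g_S−g_L)]/(r−g_L), with H = 6/2 = 3.
P₀ = 5.51 × [(1+0.058) + 3×(0.1295−0.058)] / (0.162−0.058)
   = 5.51 × 1.2725 / 0.104 = 67.4180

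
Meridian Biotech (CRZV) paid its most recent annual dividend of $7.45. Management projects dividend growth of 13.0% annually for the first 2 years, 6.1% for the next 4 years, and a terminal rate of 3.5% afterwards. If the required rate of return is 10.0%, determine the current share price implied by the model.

$152.63

Three-stage DDM. Project D₁…D_6; terminal Gordon value at t=6 with g = 0.035; discount at r = 0.1.
D_1 = 8.4185
D_2 = 9.5129
D_3 = 10.0932
D_4 = 10.7089
D_5 = 11.3621
D_6 = 12.0552
TV_6 = 12.4771/(0.1−0.035) = 191.9560
P₀ = Σ Dₜ/(1+r)ᵗ + TV_6/(1+r)^6 = 152.6265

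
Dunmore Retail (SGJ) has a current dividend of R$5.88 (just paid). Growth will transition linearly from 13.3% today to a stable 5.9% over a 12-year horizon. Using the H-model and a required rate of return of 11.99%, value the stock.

H-model: P₀ = D₀[(1+g_L) + H(g_S−g_L)]/(r−g_L), with H = 12/2 = 6.
P₀ = 5.88 × [(1+0.059) + 6×(0.133−0.059)] / (0.1199−0.059)
   = 5.88 × 1.5030 / 0.0609 = 145.1172

R$145.12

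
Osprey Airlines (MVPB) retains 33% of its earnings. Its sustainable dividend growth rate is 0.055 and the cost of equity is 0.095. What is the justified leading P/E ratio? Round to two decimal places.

Payout ratio b = 1 − 0.33 = 0.67.
Justified leading P/E = b/(r−g) = 0.67/(0.095−0.055) = 16.7500

16.75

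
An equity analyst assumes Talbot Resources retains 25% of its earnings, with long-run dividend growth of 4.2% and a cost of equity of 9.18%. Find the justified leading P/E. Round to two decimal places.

Payout ratio b = 1 − 0.25 = 0.75.
Justified leading P/E = b/(r−g) = 0.75/(0.0918−0.042) = 15.0602

15.06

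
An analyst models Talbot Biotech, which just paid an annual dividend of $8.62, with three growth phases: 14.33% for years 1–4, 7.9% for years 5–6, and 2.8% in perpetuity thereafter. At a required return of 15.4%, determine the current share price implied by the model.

$107.95

Three-stage DDM. Project D₁…D_6; terminal Gordon value at t=6 with g = 0.028; discount at r = 0.154.
D_1 = 9.8552
D_2 = 11.2675
D_3 = 12.8821
D_4 = 14.7281
D_5 = 15.8917
D_6 = 17.1471
TV_6 = 17.6272/(0.154−0.028) = 139.8987
P₀ = Σ Dₜ/(1+r)ᵗ + TV_6/(1+r)^6 = 107.9485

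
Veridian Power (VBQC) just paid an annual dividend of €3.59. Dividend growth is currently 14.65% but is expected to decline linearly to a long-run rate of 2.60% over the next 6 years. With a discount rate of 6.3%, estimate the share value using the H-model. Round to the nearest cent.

H-model: P₀ = D₀[(1+g_L) + H(g_S−g_L)]/(r−g_L), with H = 6/2 = 3.
P₀ = 3.59 × [(1+0.026) + 3×(0.1465−0.026)] / (0.063−0.026)
   = 3.59 × 1.3875 / 0.037 = 134.6250

€134.62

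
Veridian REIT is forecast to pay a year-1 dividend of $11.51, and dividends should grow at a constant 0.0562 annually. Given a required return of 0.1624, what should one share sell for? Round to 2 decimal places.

Gordon growth model: P₀ = D₁/(r − g), with D₁ = 11.51 given directly.
P₀ = 11.5100 / (0.1624 − 0.0562) = 11.5100 / 0.1062 = 108.3804

$108.38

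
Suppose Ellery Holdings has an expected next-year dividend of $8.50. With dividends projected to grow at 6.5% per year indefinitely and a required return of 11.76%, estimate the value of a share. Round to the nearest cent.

Gordon growth model: P₀ = D₁/(r − g), with D₁ = 8.50 given directly.
P₀ = 8.5000 / (0.1176 − 0.065) = 8.5000 / 0.0526 = 161.5970

$161.60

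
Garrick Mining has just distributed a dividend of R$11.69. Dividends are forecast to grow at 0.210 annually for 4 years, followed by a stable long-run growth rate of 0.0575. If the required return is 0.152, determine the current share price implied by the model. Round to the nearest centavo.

R$212.17

Two-stage DDM. Project D₁…D_4 at 0.21, terminal growth 0.0575, discount at r = 0.152.
D_1 = 14.1449
D_2 = 17.1153
D_3 = 20.7095
D_4 = 25.0586
Terminal value at t=4: TV = D_5/(r−g) = 26.4994/(0.152−0.0575) = 280.4171
P₀ = 14.1449/(1+0.152)^1 + 17.1153/(1+0.152)^2 + 20.7095/(1+0.152)^3 + 25.0586/(1+0.152)^4 + 280.4171/(1+0.152)^4 = 212.1684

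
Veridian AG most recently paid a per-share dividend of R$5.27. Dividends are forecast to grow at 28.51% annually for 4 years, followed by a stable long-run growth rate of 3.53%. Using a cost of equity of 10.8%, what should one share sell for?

Two-stage DDM. Project D₁…D_4 at 0.2851, terminal growth 0.0353, discount at r = 0.108.
D_1 = 6.7725
D_2 = 8.7033
D_3 = 11.1846
D_4 = 14.3734
Terminal value at t=4: TV = D_5/(r−g) = 14.8807/(0.108−0.0353) = 204.6869
P₀ = 6.7725/(1+0.108)^1 + 8.7033/(1+0.108)^2 + 11.1846/(1+0.108)^3 + 14.3734/(1+0.108)^4 + 204.6869/(1+0.108)^4 = 166.7706

R$166.77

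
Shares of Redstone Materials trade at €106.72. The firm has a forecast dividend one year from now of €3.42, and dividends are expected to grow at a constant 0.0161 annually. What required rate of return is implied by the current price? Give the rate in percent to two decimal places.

4.81%

Rearranging the constant-growth DDM: r = D₁/P₀ + g.
r = 3.4200 / 106.72 + 0.0161 = 0.03205 + 0.0161 = 0.04815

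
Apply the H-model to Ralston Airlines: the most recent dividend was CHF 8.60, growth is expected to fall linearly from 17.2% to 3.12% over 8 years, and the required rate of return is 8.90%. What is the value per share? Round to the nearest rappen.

CHF 237.23

H-model: P₀ = D₀[(1+g_L) + H(g_S−g_L)]/(r−g_L), with H = 8/2 = 4.
P₀ = 8.60 × [(1+0.0312) + 4×(0.172−0.0312)] / (0.089−0.0312)
   = 8.60 × 1.5944 / 0.0578 = 237.2291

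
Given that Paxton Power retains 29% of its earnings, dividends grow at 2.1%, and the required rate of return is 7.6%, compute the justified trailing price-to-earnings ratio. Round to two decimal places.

13.18

Payout ratio b = 1 − 0.29 = 0.71.
Justified trailing P/E = b(1+g)/(r−g) = 0.71×(1+0.021)/(0.076−0.021) = 13.1802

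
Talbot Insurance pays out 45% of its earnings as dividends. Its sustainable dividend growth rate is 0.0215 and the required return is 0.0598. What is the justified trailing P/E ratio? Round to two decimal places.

12.00

Justified trailing P/E = b(1+g)/(r−g) = 0.45×(1+0.0215)/(0.0598−0.0215) = 12.0020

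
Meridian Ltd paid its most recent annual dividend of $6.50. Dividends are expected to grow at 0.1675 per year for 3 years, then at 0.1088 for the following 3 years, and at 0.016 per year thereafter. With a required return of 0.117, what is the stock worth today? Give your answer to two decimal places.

Three-stage DDM. Project D₁…D_6; terminal Gordon value at t=6 with g = 0.016; discount at r = 0.117.
D_1 = 7.5888
D_2 = 8.8599
D_3 = 10.3439
D_4 = 11.4693
D_5 = 12.7172
D_6 = 14.1008
TV_6 = 14.3264/(0.117−0.016) = 141.8456
P₀ = Σ Dₜ/(1+r)ᵗ + TV_6/(1+r)^6 = 116.2871

$116.29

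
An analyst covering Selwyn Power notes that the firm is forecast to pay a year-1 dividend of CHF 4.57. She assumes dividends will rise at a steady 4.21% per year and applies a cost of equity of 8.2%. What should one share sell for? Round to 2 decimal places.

Gordon growth model: P₀ = D₁/(r − g), with D₁ = 4.57 given directly.
P₀ = 4.5700 / (0.082 − 0.0421) = 4.5700 / 0.0399 = 114.5363

CHF 114.54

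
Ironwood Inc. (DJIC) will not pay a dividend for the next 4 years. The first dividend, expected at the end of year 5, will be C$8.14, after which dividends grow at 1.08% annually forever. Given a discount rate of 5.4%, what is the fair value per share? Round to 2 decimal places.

C$152.68

Deferred-dividend DDM. At t=4 the remaining stream is a growing perpetuity with first payment D_5 = 8.14.
V_4 = D_5/(r−g) = 8.14/(0.054−0.0108) = 188.4259
P₀ = V_4/(1+r)^4 = 188.4259/(1+0.054)^4 = 152.6786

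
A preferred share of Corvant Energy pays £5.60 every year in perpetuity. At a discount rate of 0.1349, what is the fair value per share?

£41.51

Zero-growth DDM (perpetuity): P₀ = D/r = 5.60 / 0.1349 = 41.5122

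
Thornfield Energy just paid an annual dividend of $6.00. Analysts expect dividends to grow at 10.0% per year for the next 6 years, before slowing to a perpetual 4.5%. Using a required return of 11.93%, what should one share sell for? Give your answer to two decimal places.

Two-stage DDM. Project D₁…D_6 at 0.1, terminal growth 0.045, discount at r = 0.1193.
D_1 = 6.6000
D_2 = 7.2600
D_3 = 7.9860
D_4 = 8.7846
D_5 = 9.6631
D_6 = 10.6294
Terminal value at t=6: TV = D_7/(r−g) = 11.1077/(0.1193−0.045) = 149.4978
P₀ = 6.6000/(1+0.1193)^1 + 7.2600/(1+0.1193)^2 + 7.9860/(1+0.1193)^3 + 8.7846/(1+0.1193)^4 + 9.6631/(1+0.1193)^5 + 10.6294/(1+0.1193)^6 + 149.4978/(1+0.1193)^6 = 109.9137

$109.91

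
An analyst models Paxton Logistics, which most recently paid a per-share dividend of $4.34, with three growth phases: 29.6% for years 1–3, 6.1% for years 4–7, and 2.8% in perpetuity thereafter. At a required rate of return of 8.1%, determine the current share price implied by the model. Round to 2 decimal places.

Three-stage DDM. Project D₁…D_7; terminal Gordon value at t=7 with g = 0.028; discount at r = 0.081.
D_1 = 5.6246
D_2 = 7.2895
D_3 = 9.4472
D_4 = 10.0235
D_5 = 10.6350
D_6 = 11.2837
D_7 = 11.9720
TV_7 = 12.3072/(0.081−0.028) = 232.2114
P₀ = Σ Dₜ/(1+r)ᵗ + TV_7/(1+r)^7 = 182.0947

$182.09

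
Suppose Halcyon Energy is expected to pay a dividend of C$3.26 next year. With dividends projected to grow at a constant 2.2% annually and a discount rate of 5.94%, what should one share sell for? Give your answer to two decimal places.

Gordon growth model: P₀ = D₁/(r − g), with D₁ = 3.26 given directly.
P₀ = 3.2600 / (0.0594 − 0.022) = 3.2600 / 0.0374 = 87.1658

C$87.17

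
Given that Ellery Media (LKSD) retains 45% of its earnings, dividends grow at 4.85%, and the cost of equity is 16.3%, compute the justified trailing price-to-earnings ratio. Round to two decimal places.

Payout ratio b = 1 − 0.45 = 0.55.
Justified trailing P/E = b(1+g)/(r−g) = 0.55×(1+0.0485)/(0.163−0.0485) = 5.0365

5.04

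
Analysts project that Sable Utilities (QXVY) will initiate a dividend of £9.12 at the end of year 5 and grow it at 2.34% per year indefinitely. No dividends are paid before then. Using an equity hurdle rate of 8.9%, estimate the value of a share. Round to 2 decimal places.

Deferred-dividend DDM. At t=4 the remaining stream is a growing perpetuity with first payment D_5 = 9.12.
V_4 = D_5/(r−g) = 9.12/(0.089−0.0234) = 139.0244
P₀ = V_4/(1+r)^4 = 139.0244/(1+0.089)^4 = 98.8506

£98.85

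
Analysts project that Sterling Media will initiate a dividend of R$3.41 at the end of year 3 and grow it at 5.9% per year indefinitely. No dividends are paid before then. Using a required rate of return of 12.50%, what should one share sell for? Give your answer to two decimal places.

Deferred-dividend DDM. At t=2 the remaining stream is a growing perpetuity with first payment D_3 = 3.41.
V_2 = D_3/(r−g) = 3.41/(0.125−0.059) = 51.6667
P₀ = V_2/(1+r)^2 = 51.6667/(1+0.125)^2 = 40.8230

R$40.82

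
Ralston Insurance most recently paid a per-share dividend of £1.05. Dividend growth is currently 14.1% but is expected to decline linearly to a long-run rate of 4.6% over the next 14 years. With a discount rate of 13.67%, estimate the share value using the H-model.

£19.81

H-model: P₀ = D₀[(1+g_L) + H(g_S−g_L)]/(r−g_L), with H = 14/2 = 7.
P₀ = 1.05 × [(1+0.046) + 7×(0.141−0.046)] / (0.1367−0.046)
   = 1.05 × 1.7110 / 0.0907 = 19.8076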